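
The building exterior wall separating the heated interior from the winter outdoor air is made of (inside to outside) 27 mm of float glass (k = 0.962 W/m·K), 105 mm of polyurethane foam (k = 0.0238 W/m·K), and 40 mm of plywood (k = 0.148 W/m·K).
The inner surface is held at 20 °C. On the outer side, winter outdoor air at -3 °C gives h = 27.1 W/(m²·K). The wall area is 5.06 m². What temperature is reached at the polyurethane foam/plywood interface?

Series thermal resistances:
R_float glass = L/(kA) = 0.027/(0.962×5.06) = 0.005547 K/W
R_polyurethane foam = L/(kA) = 0.105/(0.0238×5.06) = 0.8719 K/W
R_plywood = L/(kA) = 0.04/(0.148×5.06) = 0.05341 K/W
R_outer film = 1/(h_o·A) = 1/(27.1×5.06) = 0.007293 K/W
R_total = 0.9381 K/W;  Q = ΔT/R_total = 23/0.9381 = 24.52 W
T_interface = T_inner − Q·ΣR(inner→interface) = 20 − 24.5×0.8774

T ≈ -1.51 °C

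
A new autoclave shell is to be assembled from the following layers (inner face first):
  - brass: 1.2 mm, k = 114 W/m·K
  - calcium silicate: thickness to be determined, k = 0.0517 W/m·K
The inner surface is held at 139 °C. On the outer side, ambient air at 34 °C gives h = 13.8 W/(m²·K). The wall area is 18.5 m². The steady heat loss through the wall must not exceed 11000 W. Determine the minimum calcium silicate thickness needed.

L ≈ 5.38 mm

Treating each layer as a thermal resistance in series:
R_brass = L/(kA) = 0.0012/(114×18.5) = 5.69×10^-7 K/W
R_outer film = 1/(h_o·A) = 1/(13.8×18.5) = 0.003917 K/W
Sum of the known resistances R_other = 0.003918 K/W
Required total resistance R_tot = ΔT/Q_allow = 105/11000 = 0.009545 K/W
R_calcium silicate = R_tot − R_other = 0.005628 K/W
L = R·k·A = 0.005628×0.0517×18.5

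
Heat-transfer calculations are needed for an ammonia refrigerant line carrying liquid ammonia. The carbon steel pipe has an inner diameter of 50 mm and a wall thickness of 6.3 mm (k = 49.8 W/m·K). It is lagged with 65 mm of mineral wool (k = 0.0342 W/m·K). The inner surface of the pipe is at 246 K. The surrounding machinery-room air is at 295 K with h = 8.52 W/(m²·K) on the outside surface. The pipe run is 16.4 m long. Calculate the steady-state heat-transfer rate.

Q ≈ 148 W

Per-layer cylindrical resistances, series-summed:
R_carbon steel pipe wall = ln(31.3/25)/(2π×49.8×16.4) = 4.38×10^-5 K/W
R_mineral wool = ln(96.3/31.3)/(2π×0.0342×16.4) = 0.3189 K/W
R_outer film = 1/(h_o·2πr_oL) = 1/(8.52×2π×0.0963×16.4) = 0.01183 K/W
R_total = 0.3308 K/W
Q = ΔT/R_total = 49/0.3308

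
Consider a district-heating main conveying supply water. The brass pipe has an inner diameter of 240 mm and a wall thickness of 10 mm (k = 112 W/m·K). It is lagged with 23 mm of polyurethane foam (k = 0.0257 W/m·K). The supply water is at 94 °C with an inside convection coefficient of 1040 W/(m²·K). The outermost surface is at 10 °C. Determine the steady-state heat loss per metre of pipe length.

Treating each annulus and film as a series resistance:
R_inner film = 1/(h_i·2πr₁L) = 1/(1040×2π×0.12×1) = 0.001275 K/W
R_brass pipe wall = ln(130/120)/(2π×112×1) = 1.137×10^-4 K/W
R_polyurethane foam = ln(153/130)/(2π×0.0257×1) = 1.009 K/W
R_total = 1.01 K/W
Q = ΔT/R_total = 84/1.01

q′ ≈ 83.2 W/m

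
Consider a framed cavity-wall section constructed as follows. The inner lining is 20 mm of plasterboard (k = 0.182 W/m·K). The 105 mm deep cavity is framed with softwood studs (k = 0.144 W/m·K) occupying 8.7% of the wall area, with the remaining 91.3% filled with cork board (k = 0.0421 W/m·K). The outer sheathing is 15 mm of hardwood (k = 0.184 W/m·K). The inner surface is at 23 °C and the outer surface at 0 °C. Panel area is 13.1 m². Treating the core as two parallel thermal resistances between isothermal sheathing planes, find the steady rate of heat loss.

Sheathing layers in series; stud and cavity paths in parallel between them.
R_inner = 0.02/(0.182×13.1) = 0.008389 K/W
R_stud  = 0.105/(0.144×0.087×13.1) = 0.6398 K/W
R_cav   = 0.105/(0.0421×0.913×13.1) = 0.2085 K/W
1/R_core = 1/R_stud + 1/R_cav → R_core = 0.1573 K/W
R_outer = 0.015/(0.184×13.1) = 0.006223 K/W
R_total = 0.1719 K/W
Q = ΔT/R_total = 23/0.1719

Q ≈ 134 W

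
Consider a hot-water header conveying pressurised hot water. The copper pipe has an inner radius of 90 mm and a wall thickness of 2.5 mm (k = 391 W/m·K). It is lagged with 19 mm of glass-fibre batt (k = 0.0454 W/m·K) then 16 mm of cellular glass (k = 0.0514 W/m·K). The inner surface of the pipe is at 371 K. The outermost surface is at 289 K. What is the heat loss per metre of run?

q′ ≈ 76.6 W/m

Treating each annulus and film as a series resistance:
R_copper pipe wall = ln(92.5/90)/(2π×391×1) = 1.115×10^-5 K/W
R_glass-fibre batt = ln(111.5/92.5)/(2π×0.0454×1) = 0.6549 K/W
R_cellular glass = ln(127.5/111.5)/(2π×0.0514×1) = 0.4152 K/W
R_total = 1.07 K/W
Q = ΔT/R_total = 82/1.07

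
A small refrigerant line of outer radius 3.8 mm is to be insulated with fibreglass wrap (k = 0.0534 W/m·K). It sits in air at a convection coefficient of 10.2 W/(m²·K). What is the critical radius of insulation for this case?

r_cr ≈ 5.24 mm

For a cylinder r_cr = k/h = 0.0534/10.2
r_cr = 5.24 mm; since the bare radius (3.8 mm) is below r_cr, adding a thin layer of insulation will *increase* heat loss.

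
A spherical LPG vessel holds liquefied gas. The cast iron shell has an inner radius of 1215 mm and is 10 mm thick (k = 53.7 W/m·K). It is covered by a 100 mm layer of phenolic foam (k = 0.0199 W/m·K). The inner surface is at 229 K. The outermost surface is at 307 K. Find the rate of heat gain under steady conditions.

Q ≈ 317 W

Radial (spherical) resistances in series:
R_cast iron shell = (1/1.215 − 1/1.225)/(4π×53.7) = 9.956×10^-6 K/W
R_phenolic foam = (1/1.225 − 1/1.325)/(4π×0.0199) = 0.2464 K/W
R_total = 0.2464 K/W
Q = ΔT/R_total = 78/0.2464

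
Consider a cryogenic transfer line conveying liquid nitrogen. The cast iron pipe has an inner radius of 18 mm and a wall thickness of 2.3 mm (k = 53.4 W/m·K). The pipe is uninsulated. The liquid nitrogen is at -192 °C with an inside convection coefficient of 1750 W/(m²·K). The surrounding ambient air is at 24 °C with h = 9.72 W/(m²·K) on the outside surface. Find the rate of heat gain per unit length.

q′ ≈ 266 W/m

Cylindrical conduction, so R = ln(r₂/r₁)/(2πkL) per layer, in series:
R_inner film = 1/(h_i·2πr₁L) = 1/(1750×2π×0.018×1) = 0.005053 K/W
R_cast iron pipe wall = ln(20.3/18)/(2π×53.4×1) = 3.584×10^-4 K/W
R_outer film = 1/(h_o·2πr_oL) = 1/(9.72×2π×0.0203×1) = 0.8066 K/W
R_total = 0.812 K/W
Q = ΔT/R_total = 216/0.812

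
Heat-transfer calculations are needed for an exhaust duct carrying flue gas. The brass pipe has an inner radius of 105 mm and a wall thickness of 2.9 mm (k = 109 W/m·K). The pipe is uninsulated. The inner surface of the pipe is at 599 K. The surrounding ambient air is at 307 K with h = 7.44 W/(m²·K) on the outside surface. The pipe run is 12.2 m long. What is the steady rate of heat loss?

Cylindrical conduction, so R = ln(r₂/r₁)/(2πkL) per layer, in series:
R_brass pipe wall = ln(107.9/105)/(2π×109×12.2) = 3.261×10^-6 K/W
R_outer film = 1/(h_o·2πr_oL) = 1/(7.44×2π×0.1079×12.2) = 0.01625 K/W
R_total = 0.01625 K/W
Q = ΔT/R_total = 292/0.01625

Q ≈ 18000 W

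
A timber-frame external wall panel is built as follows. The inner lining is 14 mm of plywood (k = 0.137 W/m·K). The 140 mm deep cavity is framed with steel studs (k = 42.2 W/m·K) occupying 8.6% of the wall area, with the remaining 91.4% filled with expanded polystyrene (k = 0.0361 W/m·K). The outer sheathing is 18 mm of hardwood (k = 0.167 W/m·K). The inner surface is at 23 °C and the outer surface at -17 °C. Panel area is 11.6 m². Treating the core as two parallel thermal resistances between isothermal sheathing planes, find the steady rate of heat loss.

Sheathing layers in series; stud and cavity paths in parallel between them.
R_inner = 0.014/(0.137×11.6) = 0.008809 K/W
R_stud  = 0.14/(42.2×0.086×11.6) = 0.003326 K/W
R_cav   = 0.14/(0.0361×0.914×11.6) = 0.3658 K/W
1/R_core = 1/R_stud + 1/R_cav → R_core = 0.003296 K/W
R_outer = 0.018/(0.167×11.6) = 0.009292 K/W
R_total = 0.0214 K/W
Q = ΔT/R_total = 40/0.0214

Q ≈ 1870 W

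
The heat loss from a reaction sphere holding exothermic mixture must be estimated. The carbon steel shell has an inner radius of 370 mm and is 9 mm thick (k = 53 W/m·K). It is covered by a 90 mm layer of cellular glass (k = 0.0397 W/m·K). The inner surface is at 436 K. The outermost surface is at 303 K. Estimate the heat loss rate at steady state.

Each spherical layer contributes R = (1/r_i − 1/r_o)/(4πk):
R_carbon steel shell = (1/0.37 − 1/0.379)/(4π×53) = 9.636×10^-5 K/W
R_cellular glass = (1/0.379 − 1/0.469)/(4π×0.0397) = 1.015 K/W
R_total = 1.015 K/W
Q = ΔT/R_total = 133/1.015

Q ≈ 131 W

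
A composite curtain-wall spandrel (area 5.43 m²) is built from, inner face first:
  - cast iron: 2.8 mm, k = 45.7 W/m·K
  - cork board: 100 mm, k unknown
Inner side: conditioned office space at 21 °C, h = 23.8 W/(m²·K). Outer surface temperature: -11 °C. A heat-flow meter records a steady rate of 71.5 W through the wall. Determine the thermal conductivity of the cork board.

Using the resistance-network approach (series):
R_inner film = 1/(h_i·A) = 1/(23.8×5.43) = 0.007738 K/W
R_cast iron = L/(kA) = 0.0028/(45.7×5.43) = 1.128×10^-5 K/W
Sum of known resistances R_other = 0.007749 K/W
Total R = ΔT/Q = 32/71.5 = 0.4476 K/W
R_cork board = R_total − R_other = 0.4398 K/W
k = L/(R·A) = 0.1/(0.4398×5.43)

k ≈ 0.0419 W/(m·K)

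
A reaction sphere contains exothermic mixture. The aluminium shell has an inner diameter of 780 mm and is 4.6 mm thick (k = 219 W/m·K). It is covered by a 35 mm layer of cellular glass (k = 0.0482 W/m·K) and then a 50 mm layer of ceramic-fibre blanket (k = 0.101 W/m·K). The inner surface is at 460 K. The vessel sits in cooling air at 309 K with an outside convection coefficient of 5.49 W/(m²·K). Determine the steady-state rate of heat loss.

Each spherical layer contributes R = (1/r_i − 1/r_o)/(4πk):
R_aluminium shell = (1/0.39 − 1/0.3946)/(4π×219) = 1.086×10^-5 K/W
R_cellular glass = (1/0.3946 − 1/0.4296)/(4π×0.0482) = 0.3409 K/W
R_ceramic-fibre blanket = (1/0.4296 − 1/0.4796)/(4π×0.101) = 0.1912 K/W
R_outer film = 1/(h·4πr_o²) = 1/(5.49×4π×0.4796²) = 0.06302 K/W
R_total = 0.5951 K/W
Q = ΔT/R_total = 151/0.5951

Q ≈ 254 W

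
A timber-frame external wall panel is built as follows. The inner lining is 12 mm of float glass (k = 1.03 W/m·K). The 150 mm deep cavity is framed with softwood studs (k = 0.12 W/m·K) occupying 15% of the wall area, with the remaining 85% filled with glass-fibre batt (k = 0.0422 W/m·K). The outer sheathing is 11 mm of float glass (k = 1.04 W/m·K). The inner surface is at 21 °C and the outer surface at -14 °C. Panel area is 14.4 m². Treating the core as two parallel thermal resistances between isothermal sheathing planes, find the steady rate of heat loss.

Sheathing layers in series; stud and cavity paths in parallel between them.
R_inner = 0.012/(1.03×14.4) = 8.091×10^-4 K/W
R_stud  = 0.15/(0.12×0.15×14.4) = 0.5787 K/W
R_cav   = 0.15/(0.0422×0.85×14.4) = 0.2904 K/W
1/R_core = 1/R_stud + 1/R_cav → R_core = 0.1934 K/W
R_outer = 0.011/(1.04×14.4) = 7.345×10^-4 K/W
R_total = 0.1949 K/W
Q = ΔT/R_total = 35/0.1949

Q ≈ 180 W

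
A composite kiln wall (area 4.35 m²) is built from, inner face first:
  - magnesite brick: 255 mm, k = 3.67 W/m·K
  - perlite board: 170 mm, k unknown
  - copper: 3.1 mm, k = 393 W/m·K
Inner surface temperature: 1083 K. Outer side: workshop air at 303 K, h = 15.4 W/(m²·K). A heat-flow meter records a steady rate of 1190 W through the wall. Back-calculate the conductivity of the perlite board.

Treating each layer as a thermal resistance in series:
R_magnesite brick = L/(kA) = 0.255/(3.67×4.35) = 0.01597 K/W
R_copper = L/(kA) = 0.0031/(393×4.35) = 1.813×10^-6 K/W
R_outer film = 1/(h_o·A) = 1/(15.4×4.35) = 0.01493 K/W
Sum of known resistances R_other = 0.0309 K/W
Total R = ΔT/Q = 780/1190 = 0.6555 K/W
R_perlite board = R_total − R_other = 0.6246 K/W
k = L/(R·A) = 0.17/(0.6246×4.35)

k ≈ 0.0626 W/(m·K)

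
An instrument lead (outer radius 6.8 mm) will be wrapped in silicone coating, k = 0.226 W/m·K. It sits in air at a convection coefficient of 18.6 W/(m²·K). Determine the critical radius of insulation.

For a cylinder r_cr = k/h = 0.226/18.6
r_cr = 12.2 mm; since the bare radius (6.8 mm) is below r_cr, adding a thin layer of insulation will *increase* heat loss.

r_cr ≈ 12.2 mm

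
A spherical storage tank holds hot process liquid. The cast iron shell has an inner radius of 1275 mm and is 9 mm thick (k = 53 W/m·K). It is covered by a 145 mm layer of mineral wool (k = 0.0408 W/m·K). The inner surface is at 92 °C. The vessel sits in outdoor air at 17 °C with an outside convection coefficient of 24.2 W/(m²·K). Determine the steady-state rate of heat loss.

Q ≈ 482 W

Spherical conduction: R = (1/r_in − 1/r_out)/(4πk) per layer; series-sum.
R_cast iron shell = (1/1.275 − 1/1.284)/(4π×53) = 8.254×10^-6 K/W
R_mineral wool = (1/1.284 − 1/1.429)/(4π×0.0408) = 0.1541 K/W
R_outer film = 1/(h·4πr_o²) = 1/(24.2×4π×1.429²) = 0.00161 K/W
R_total = 0.1558 K/W
Q = ΔT/R_total = 75/0.1558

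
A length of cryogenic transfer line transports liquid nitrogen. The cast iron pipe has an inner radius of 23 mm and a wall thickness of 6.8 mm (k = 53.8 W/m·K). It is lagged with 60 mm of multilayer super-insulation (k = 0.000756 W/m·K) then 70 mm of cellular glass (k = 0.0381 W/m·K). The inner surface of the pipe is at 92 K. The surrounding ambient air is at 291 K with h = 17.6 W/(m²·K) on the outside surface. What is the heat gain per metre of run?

q′ ≈ 0.848 W/m

For a radial system each layer contributes R = ln(r_out/r_in)/(2πkL); films add R = 1/(hA).
R_cast iron pipe wall = ln(29.8/23)/(2π×53.8×1) = 7.662×10^-4 K/W
R_multilayer super-insulation = ln(89.8/29.8)/(2π×0.000756×1) = 232.2 K/W
R_cellular glass = ln(159.8/89.8)/(2π×0.0381×1) = 2.408 K/W
R_outer film = 1/(h_o·2πr_oL) = 1/(17.6×2π×0.1598×1) = 0.05659 K/W
R_total = 234.7 K/W
Q = ΔT/R_total = 199/234.7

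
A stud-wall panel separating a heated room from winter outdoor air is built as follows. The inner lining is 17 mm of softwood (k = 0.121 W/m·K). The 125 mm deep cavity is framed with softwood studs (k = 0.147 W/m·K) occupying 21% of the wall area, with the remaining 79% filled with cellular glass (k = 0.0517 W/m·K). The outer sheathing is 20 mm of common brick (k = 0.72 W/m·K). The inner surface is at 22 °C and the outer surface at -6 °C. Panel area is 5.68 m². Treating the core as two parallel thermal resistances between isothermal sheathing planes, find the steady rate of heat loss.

Q ≈ 83.2 W

Sheathing layers in series; stud and cavity paths in parallel between them.
R_inner = 0.017/(0.121×5.68) = 0.02474 K/W
R_stud  = 0.125/(0.147×0.21×5.68) = 0.7129 K/W
R_cav   = 0.125/(0.0517×0.79×5.68) = 0.5388 K/W
1/R_core = 1/R_stud + 1/R_cav → R_core = 0.3069 K/W
R_outer = 0.02/(0.72×5.68) = 0.00489 K/W
R_total = 0.3365 K/W
Q = ΔT/R_total = 28/0.3365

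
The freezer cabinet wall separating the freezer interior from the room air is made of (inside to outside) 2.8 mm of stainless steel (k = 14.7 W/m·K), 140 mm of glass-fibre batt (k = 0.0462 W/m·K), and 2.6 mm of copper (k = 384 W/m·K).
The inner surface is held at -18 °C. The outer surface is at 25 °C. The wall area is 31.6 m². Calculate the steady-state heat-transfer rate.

Q ≈ 448 W

Treating each layer as a thermal resistance in series:
R_stainless steel = L/(kA) = 0.0028/(14.7×31.6) = 6.028×10^-6 K/W
R_glass-fibre batt = L/(kA) = 0.14/(0.0462×31.6) = 0.0959 K/W
R_copper = L/(kA) = 0.0026/(384×31.6) = 2.143×10^-7 K/W
R_total = 0.0959 K/W
Q = ΔT / R_total = 43 / 0.0959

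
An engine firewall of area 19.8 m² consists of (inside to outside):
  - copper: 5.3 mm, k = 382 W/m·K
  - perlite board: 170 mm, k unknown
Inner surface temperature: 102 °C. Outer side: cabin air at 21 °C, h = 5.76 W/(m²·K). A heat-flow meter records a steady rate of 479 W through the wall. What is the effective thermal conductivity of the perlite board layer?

Thermal resistances in series:
R_copper = L/(kA) = 0.0053/(382×19.8) = 7.007×10^-7 K/W
R_outer film = 1/(h_o·A) = 1/(5.76×19.8) = 0.008768 K/W
Sum of known resistances R_other = 0.008769 K/W
Total R = ΔT/Q = 81/479 = 0.1691 K/W
R_perlite board = R_total − R_other = 0.1603 K/W
k = L/(R·A) = 0.17/(0.1603×19.8)

k ≈ 0.0536 W/(m·K)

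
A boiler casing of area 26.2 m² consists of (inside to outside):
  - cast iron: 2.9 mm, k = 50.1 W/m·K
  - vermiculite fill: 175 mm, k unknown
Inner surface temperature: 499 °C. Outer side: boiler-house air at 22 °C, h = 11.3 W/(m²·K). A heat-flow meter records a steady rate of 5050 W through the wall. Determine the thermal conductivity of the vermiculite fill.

k ≈ 0.0733 W/(m·K)

Series thermal resistances:
R_cast iron = L/(kA) = 0.0029/(50.1×26.2) = 2.209×10^-6 K/W
R_outer film = 1/(h_o·A) = 1/(11.3×26.2) = 0.003378 K/W
Sum of known resistances R_other = 0.00338 K/W
Total R = ΔT/Q = 477/5050 = 0.09446 K/W
R_vermiculite fill = R_total − R_other = 0.09108 K/W
k = L/(R·A) = 0.175/(0.09108×26.2)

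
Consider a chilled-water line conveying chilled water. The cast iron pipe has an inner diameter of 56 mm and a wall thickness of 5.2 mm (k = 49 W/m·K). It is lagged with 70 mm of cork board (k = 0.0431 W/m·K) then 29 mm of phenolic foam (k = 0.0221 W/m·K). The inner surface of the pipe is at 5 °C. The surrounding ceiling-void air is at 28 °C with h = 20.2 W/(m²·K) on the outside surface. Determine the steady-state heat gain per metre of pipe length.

Radial resistances (cylindrical: R_cond = ln(r_o/r_i)/(2πkL), R_conv = 1/(h·2πrL)):
R_cast iron pipe wall = ln(33.2/28)/(2π×49×1) = 5.533×10^-4 K/W
R_cork board = ln(103.2/33.2)/(2π×0.0431×1) = 4.188 K/W
R_phenolic foam = ln(132.2/103.2)/(2π×0.0221×1) = 1.783 K/W
R_outer film = 1/(h_o·2πr_oL) = 1/(20.2×2π×0.1322×1) = 0.0596 K/W
R_total = 6.032 K/W
Q = ΔT/R_total = 23/6.032

q′ ≈ 3.81 W/m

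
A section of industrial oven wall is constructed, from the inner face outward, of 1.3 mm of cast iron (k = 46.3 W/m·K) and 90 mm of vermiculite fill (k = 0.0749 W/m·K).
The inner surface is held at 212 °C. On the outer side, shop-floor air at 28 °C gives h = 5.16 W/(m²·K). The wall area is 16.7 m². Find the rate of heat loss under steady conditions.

Q ≈ 2200 W

Treating each layer as a thermal resistance in series:
R_cast iron = L/(kA) = 0.0013/(46.3×16.7) = 1.681×10^-6 K/W
R_vermiculite fill = L/(kA) = 0.09/(0.0749×16.7) = 0.07195 K/W
R_outer film = 1/(h_o·A) = 1/(5.16×16.7) = 0.0116 K/W
R_total = 0.08356 K/W
Q = ΔT / R_total = 184 / 0.08356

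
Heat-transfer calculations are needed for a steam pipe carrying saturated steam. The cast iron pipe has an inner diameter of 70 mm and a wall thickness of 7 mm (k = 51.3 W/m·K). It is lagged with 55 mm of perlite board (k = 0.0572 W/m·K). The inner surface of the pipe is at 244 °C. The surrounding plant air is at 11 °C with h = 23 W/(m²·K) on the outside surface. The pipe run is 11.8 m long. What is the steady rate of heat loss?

Q ≈ 1150 W

Treating each annulus and film as a series resistance:
R_cast iron pipe wall = ln(42/35)/(2π×51.3×11.8) = 4.794×10^-5 K/W
R_perlite board = ln(97/42)/(2π×0.0572×11.8) = 0.1974 K/W
R_outer film = 1/(h_o·2πr_oL) = 1/(23×2π×0.097×11.8) = 0.006046 K/W
R_total = 0.2035 K/W
Q = ΔT/R_total = 233/0.2035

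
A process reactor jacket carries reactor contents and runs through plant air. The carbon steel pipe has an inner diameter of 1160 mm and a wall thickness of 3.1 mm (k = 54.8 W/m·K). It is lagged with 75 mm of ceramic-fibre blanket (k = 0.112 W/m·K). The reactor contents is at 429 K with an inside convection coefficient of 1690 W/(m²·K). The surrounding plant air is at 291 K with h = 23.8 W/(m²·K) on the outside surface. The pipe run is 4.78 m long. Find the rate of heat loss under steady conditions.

Q ≈ 3620 W

Radial resistances (cylindrical: R_cond = ln(r_o/r_i)/(2πkL), R_conv = 1/(h·2πrL)):
R_inner film = 1/(h_i·2πr₁L) = 1/(1690×2π×0.58×4.78) = 3.397×10^-5 K/W
R_carbon steel pipe wall = ln(583.1/580)/(2π×54.8×4.78) = 3.239×10^-6 K/W
R_ceramic-fibre blanket = ln(658.1/583.1)/(2π×0.112×4.78) = 0.03597 K/W
R_outer film = 1/(h_o·2πr_oL) = 1/(23.8×2π×0.6581×4.78) = 0.002126 K/W
R_total = 0.03813 K/W
Q = ΔT/R_total = 138/0.03813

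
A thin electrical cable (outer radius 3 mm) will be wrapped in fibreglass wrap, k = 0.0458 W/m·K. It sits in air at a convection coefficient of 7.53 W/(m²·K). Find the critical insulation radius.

For a cylinder r_cr = k/h = 0.0458/7.53
r_cr = 6.08 mm; since the bare radius (3 mm) is below r_cr, adding a thin layer of insulation will *increase* heat loss.

r_cr ≈ 6.08 mm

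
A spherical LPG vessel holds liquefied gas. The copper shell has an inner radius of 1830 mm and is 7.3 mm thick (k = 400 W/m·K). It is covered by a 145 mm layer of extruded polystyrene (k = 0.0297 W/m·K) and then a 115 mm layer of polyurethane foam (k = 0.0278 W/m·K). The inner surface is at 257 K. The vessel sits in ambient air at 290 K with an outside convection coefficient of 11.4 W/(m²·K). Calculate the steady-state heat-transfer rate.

Q ≈ 176 W

Spherical conduction: R = (1/r_in − 1/r_out)/(4πk) per layer; series-sum.
R_copper shell = (1/1.83 − 1/1.8373)/(4π×400) = 4.319×10^-7 K/W
R_extruded polystyrene = (1/1.8373 − 1/1.9823)/(4π×0.0297) = 0.1067 K/W
R_polyurethane foam = (1/1.9823 − 1/2.0973)/(4π×0.0278) = 0.07918 K/W
R_outer film = 1/(h·4πr_o²) = 1/(11.4×4π×2.0973²) = 0.001587 K/W
R_total = 0.1874 K/W
Q = ΔT/R_total = 33/0.1874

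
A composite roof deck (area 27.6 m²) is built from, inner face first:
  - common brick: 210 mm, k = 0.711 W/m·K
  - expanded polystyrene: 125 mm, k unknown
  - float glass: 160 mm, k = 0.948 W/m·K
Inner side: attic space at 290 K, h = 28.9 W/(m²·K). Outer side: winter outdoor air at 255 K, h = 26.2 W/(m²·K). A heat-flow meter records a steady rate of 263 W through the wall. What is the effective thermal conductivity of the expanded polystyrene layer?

k ≈ 0.0399 W/(m·K)

Model the wall as resistances in series:
R_inner film = 1/(h_i·A) = 1/(28.9×27.6) = 0.001254 K/W
R_common brick = L/(kA) = 0.21/(0.711×27.6) = 0.0107 K/W
R_float glass = L/(kA) = 0.16/(0.948×27.6) = 0.006115 K/W
R_outer film = 1/(h_o·A) = 1/(26.2×27.6) = 0.001383 K/W
Sum of known resistances R_other = 0.01945 K/W
Total R = ΔT/Q = 35/263 = 0.1331 K/W
R_expanded polystyrene = R_total − R_other = 0.1136 K/W
k = L/(R·A) = 0.125/(0.1136×27.6)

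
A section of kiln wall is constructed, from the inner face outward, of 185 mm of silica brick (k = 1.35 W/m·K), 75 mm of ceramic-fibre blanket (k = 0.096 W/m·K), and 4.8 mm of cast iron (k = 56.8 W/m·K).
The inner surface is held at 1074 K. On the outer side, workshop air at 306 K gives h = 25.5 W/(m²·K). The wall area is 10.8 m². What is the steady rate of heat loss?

Q ≈ 8660 W

Thermal resistances in series:
R_silica brick = L/(kA) = 0.185/(1.35×10.8) = 0.01269 K/W
R_ceramic-fibre blanket = L/(kA) = 0.075/(0.096×10.8) = 0.07234 K/W
R_cast iron = L/(kA) = 0.0048/(56.8×10.8) = 7.825×10^-6 K/W
R_outer film = 1/(h_o·A) = 1/(25.5×10.8) = 0.003631 K/W
R_total = 0.08867 K/W
Q = ΔT / R_total = 768 / 0.08867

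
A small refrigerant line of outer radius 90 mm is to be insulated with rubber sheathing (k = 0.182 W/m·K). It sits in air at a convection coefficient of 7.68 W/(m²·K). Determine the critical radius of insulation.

For a cylinder r_cr = k/h = 0.182/7.68
r_cr = 23.7 mm; since the bare radius (90 mm) is above r_cr, any added insulation will reduce heat loss.

r_cr ≈ 23.7 mm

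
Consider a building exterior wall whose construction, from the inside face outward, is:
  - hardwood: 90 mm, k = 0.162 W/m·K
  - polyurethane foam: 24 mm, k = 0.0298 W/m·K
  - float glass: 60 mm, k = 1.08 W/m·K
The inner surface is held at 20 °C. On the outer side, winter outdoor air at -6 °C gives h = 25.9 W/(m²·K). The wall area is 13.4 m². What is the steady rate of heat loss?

Thermal resistances in series:
R_hardwood = L/(kA) = 0.09/(0.162×13.4) = 0.04146 K/W
R_polyurethane foam = L/(kA) = 0.024/(0.0298×13.4) = 0.0601 K/W
R_float glass = L/(kA) = 0.06/(1.08×13.4) = 0.004146 K/W
R_outer film = 1/(h_o·A) = 1/(25.9×13.4) = 0.002881 K/W
R_total = 0.1086 K/W
Q = ΔT / R_total = 26 / 0.1086

Q ≈ 239 W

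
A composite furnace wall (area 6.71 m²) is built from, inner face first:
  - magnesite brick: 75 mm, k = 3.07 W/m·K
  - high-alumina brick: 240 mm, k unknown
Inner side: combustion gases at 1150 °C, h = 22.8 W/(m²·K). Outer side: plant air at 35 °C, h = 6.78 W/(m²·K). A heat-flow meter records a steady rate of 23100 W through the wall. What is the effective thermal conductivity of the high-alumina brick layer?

Model the wall as resistances in series:
R_inner film = 1/(h_i·A) = 1/(22.8×6.71) = 0.006536 K/W
R_magnesite brick = L/(kA) = 0.075/(3.07×6.71) = 0.003641 K/W
R_outer film = 1/(h_o·A) = 1/(6.78×6.71) = 0.02198 K/W
Sum of known resistances R_other = 0.03216 K/W
Total R = ΔT/Q = 1115/23100 = 0.04827 K/W
R_high-alumina brick = R_total − R_other = 0.01611 K/W
k = L/(R·A) = 0.24/(0.01611×6.71)

k ≈ 2.22 W/(m·K)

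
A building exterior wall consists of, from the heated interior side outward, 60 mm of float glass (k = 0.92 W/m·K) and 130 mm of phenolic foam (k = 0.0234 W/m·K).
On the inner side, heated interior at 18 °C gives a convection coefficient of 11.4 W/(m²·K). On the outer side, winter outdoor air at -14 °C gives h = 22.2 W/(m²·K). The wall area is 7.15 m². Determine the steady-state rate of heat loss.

Model the wall as resistances in series:
R_inner film = 1/(h_i·A) = 1/(11.4×7.15) = 0.01227 K/W
R_float glass = L/(kA) = 0.06/(0.92×7.15) = 0.009121 K/W
R_phenolic foam = L/(kA) = 0.13/(0.0234×7.15) = 0.777 K/W
R_outer film = 1/(h_o·A) = 1/(22.2×7.15) = 0.0063 K/W
R_total = 0.8047 K/W
Q = ΔT / R_total = 32 / 0.8047

Q ≈ 39.8 W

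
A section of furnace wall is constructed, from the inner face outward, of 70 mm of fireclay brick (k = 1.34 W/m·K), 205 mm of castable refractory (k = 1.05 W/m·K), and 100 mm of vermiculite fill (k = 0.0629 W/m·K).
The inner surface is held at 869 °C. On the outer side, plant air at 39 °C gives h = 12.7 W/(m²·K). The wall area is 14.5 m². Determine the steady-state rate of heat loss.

Q ≈ 6280 W

Treating each layer as a thermal resistance in series:
R_fireclay brick = L/(kA) = 0.07/(1.34×14.5) = 0.003603 K/W
R_castable refractory = L/(kA) = 0.205/(1.05×14.5) = 0.01346 K/W
R_vermiculite fill = L/(kA) = 0.1/(0.0629×14.5) = 0.1096 K/W
R_outer film = 1/(h_o·A) = 1/(12.7×14.5) = 0.00543 K/W
R_total = 0.1321 K/W
Q = ΔT / R_total = 830 / 0.1321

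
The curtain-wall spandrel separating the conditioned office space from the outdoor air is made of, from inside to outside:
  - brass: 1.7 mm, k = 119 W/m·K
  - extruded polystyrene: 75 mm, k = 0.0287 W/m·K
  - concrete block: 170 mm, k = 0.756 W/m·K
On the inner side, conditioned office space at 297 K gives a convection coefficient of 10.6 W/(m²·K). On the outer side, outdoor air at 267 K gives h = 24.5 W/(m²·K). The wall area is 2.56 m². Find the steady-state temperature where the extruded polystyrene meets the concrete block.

T ≈ 270 K

Model the wall as resistances in series:
R_inner film = 1/(h_i·A) = 1/(10.6×2.56) = 0.03685 K/W
R_brass = L/(kA) = 0.0017/(119×2.56) = 5.58×10^-6 K/W
R_extruded polystyrene = L/(kA) = 0.075/(0.0287×2.56) = 1.021 K/W
R_concrete block = L/(kA) = 0.17/(0.756×2.56) = 0.08784 K/W
R_outer film = 1/(h_o·A) = 1/(24.5×2.56) = 0.01594 K/W
R_total = 1.161 K/W;  Q = ΔT/R_total = 30/1.161 = 25.83 W
T_interface = T_inner − Q·ΣR(inner→interface) = 297 − 25.8×1.058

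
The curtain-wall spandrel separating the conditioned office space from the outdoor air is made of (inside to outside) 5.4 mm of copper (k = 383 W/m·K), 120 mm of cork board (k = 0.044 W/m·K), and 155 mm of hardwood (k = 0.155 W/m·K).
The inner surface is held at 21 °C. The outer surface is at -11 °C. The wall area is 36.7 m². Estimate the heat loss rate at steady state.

Q ≈ 315 W

Model the wall as resistances in series:
R_copper = L/(kA) = 0.0054/(383×36.7) = 3.842×10^-7 K/W
R_cork board = L/(kA) = 0.12/(0.044×36.7) = 0.07431 K/W
R_hardwood = L/(kA) = 0.155/(0.155×36.7) = 0.02725 K/W
R_total = 0.1016 K/W
Q = ΔT / R_total = 32 / 0.1016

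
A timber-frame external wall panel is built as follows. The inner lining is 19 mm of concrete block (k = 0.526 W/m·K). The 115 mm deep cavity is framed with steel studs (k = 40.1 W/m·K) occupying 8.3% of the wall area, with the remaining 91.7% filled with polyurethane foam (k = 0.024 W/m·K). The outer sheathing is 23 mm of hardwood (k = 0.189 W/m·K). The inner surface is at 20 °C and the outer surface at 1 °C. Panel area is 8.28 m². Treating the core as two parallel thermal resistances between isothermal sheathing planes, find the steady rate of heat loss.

Sheathing layers in series; stud and cavity paths in parallel between them.
R_inner = 0.019/(0.526×8.28) = 0.004363 K/W
R_stud  = 0.115/(40.1×0.083×8.28) = 0.004173 K/W
R_cav   = 0.115/(0.024×0.917×8.28) = 0.6311 K/W
1/R_core = 1/R_stud + 1/R_cav → R_core = 0.004146 K/W
R_outer = 0.023/(0.189×8.28) = 0.0147 K/W
R_total = 0.02321 K/W
Q = ΔT/R_total = 19/0.02321

Q ≈ 819 W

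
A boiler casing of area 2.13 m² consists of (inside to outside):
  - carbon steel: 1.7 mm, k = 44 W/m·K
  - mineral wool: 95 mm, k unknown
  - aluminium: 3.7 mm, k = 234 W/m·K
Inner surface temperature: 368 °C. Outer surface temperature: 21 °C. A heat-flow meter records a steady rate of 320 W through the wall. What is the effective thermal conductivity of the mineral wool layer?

k ≈ 0.0411 W/(m·K)

Treating each layer as a thermal resistance in series:
R_carbon steel = L/(kA) = 0.0017/(44×2.13) = 1.814×10^-5 K/W
R_aluminium = L/(kA) = 0.0037/(234×2.13) = 7.423×10^-6 K/W
Sum of known resistances R_other = 2.556×10^-5 K/W
Total R = ΔT/Q = 347/320 = 1.084 K/W
R_mineral wool = R_total − R_other = 1.084 K/W
k = L/(R·A) = 0.095/(1.084×2.13)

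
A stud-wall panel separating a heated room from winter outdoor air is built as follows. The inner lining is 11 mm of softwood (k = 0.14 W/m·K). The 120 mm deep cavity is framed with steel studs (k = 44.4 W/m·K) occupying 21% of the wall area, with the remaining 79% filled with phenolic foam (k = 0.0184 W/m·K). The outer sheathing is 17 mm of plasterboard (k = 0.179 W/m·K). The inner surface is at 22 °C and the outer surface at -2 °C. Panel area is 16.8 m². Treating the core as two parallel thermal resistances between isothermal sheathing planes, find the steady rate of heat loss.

Sheathing layers in series; stud and cavity paths in parallel between them.
R_inner = 0.011/(0.14×16.8) = 0.004677 K/W
R_stud  = 0.12/(44.4×0.21×16.8) = 7.661×10^-4 K/W
R_cav   = 0.12/(0.0184×0.79×16.8) = 0.4914 K/W
1/R_core = 1/R_stud + 1/R_cav → R_core = 7.649×10^-4 K/W
R_outer = 0.017/(0.179×16.8) = 0.005653 K/W
R_total = 0.01109 K/W
Q = ΔT/R_total = 24/0.01109

Q ≈ 2160 W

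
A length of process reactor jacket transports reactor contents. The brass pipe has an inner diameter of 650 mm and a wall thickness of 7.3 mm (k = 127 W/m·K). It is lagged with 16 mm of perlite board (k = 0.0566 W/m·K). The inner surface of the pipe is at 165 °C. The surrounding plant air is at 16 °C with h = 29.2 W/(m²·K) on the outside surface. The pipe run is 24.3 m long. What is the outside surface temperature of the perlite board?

Treating each annulus and film as a series resistance:
R_brass pipe wall = ln(332.3/325)/(2π×127×24.3) = 1.146×10^-6 K/W
R_perlite board = ln(348.3/332.3)/(2π×0.0566×24.3) = 0.005442 K/W
R_outer film = 1/(h_o·2πr_oL) = 1/(29.2×2π×0.3483×24.3) = 6.44×10^-4 K/W
R_total = 0.006087 K/W
Q = ΔT/R_total = 149/0.006087
Q = 24500 W
T_interface = T_inner − Q·ΣR(inner→interface) = 165 − 24500×0.005443

T ≈ 31.8 °C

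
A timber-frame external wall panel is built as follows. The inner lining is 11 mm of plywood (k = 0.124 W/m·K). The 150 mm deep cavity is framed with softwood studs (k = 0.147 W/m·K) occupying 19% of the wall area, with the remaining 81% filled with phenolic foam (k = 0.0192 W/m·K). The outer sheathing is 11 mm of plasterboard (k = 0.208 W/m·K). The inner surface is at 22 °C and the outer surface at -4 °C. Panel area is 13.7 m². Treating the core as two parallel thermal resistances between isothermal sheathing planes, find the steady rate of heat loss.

Sheathing layers in series; stud and cavity paths in parallel between them.
R_inner = 0.011/(0.124×13.7) = 0.006475 K/W
R_stud  = 0.15/(0.147×0.19×13.7) = 0.392 K/W
R_cav   = 0.15/(0.0192×0.81×13.7) = 0.704 K/W
1/R_core = 1/R_stud + 1/R_cav → R_core = 0.2518 K/W
R_outer = 0.011/(0.208×13.7) = 0.00386 K/W
R_total = 0.2621 K/W
Q = ΔT/R_total = 26/0.2621

Q ≈ 99.2 W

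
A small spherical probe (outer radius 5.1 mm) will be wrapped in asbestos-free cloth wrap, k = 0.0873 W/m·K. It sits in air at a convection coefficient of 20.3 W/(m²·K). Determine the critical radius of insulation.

r_cr ≈ 8.6 mm

For a sphere r_cr = 2k/h = 2×0.0873/20.3
r_cr = 8.6 mm; since the bare radius (5.1 mm) is below r_cr, adding a thin layer of insulation will *increase* heat loss.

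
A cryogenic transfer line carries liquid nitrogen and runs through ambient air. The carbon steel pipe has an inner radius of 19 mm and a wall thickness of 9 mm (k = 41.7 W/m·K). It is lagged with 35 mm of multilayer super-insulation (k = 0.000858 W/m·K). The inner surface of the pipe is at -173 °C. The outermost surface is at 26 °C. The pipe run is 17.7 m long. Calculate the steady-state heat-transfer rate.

Radial resistances (cylindrical: R_cond = ln(r_o/r_i)/(2πkL), R_conv = 1/(h·2πrL)):
R_carbon steel pipe wall = ln(28/19)/(2π×41.7×17.7) = 8.361×10^-5 K/W
R_multilayer super-insulation = ln(63/28)/(2π×0.000858×17.7) = 8.499 K/W
R_total = 8.499 K/W
Q = ΔT/R_total = 199/8.499

Q ≈ 23.4 W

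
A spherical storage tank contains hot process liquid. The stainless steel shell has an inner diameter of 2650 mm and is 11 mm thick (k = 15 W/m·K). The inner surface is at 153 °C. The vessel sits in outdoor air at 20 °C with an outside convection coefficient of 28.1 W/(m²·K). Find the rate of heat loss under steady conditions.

Q ≈ 82100 W

For a spherical shell R = (1/r₁ − 1/r₂)/(4πk); film R = 1/(h·4πr²). In series:
R_stainless steel shell = (1/1.325 − 1/1.336)/(4π×15) = 3.297×10^-5 K/W
R_outer film = 1/(h·4πr_o²) = 1/(28.1×4π×1.336²) = 0.001587 K/W
R_total = 0.00162 K/W
Q = ΔT/R_total = 133/0.00162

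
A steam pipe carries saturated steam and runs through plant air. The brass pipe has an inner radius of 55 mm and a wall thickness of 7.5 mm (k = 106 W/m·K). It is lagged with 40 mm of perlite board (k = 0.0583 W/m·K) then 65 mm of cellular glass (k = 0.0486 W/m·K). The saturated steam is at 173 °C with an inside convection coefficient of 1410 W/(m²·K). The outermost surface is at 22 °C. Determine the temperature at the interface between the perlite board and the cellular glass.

T ≈ 104 °C

Cylindrical conduction, so R = ln(r₂/r₁)/(2πkL) per layer, in series:
R_inner film = 1/(h_i·2πr₁L) = 1/(1410×2π×0.055×1) = 0.002052 K/W
R_brass pipe wall = ln(62.5/55)/(2π×106×1) = 1.919×10^-4 K/W
R_perlite board = ln(102.5/62.5)/(2π×0.0583×1) = 1.35 K/W
R_cellular glass = ln(167.5/102.5)/(2π×0.0486×1) = 1.608 K/W
R_total = 2.961 K/W
Q = ΔT/R_total = 151/2.961
Q = 51 W/m
T_interface = T_inner − Q·ΣR(inner→interface) = 173 − 51×1.353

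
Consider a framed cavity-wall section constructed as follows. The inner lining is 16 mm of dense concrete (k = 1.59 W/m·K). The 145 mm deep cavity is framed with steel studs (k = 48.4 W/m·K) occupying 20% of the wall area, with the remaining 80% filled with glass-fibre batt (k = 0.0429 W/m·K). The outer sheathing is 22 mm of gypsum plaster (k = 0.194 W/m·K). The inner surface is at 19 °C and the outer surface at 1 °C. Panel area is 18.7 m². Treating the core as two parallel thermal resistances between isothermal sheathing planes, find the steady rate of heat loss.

Sheathing layers in series; stud and cavity paths in parallel between them.
R_inner = 0.016/(1.59×18.7) = 5.381×10^-4 K/W
R_stud  = 0.145/(48.4×0.2×18.7) = 8.01×10^-4 K/W
R_cav   = 0.145/(0.0429×0.8×18.7) = 0.2259 K/W
1/R_core = 1/R_stud + 1/R_cav → R_core = 7.982×10^-4 K/W
R_outer = 0.022/(0.194×18.7) = 0.006064 K/W
R_total = 0.007401 K/W
Q = ΔT/R_total = 18/0.007401

Q ≈ 2430 W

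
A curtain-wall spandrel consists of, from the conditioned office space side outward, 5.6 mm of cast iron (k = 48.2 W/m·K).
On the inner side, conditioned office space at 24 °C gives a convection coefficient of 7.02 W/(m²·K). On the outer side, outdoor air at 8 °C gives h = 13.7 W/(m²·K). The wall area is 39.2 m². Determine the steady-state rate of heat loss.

Q ≈ 2910 W

Treating each layer as a thermal resistance in series:
R_inner film = 1/(h_i·A) = 1/(7.02×39.2) = 0.003634 K/W
R_cast iron = L/(kA) = 0.0056/(48.2×39.2) = 2.964×10^-6 K/W
R_outer film = 1/(h_o·A) = 1/(13.7×39.2) = 0.001862 K/W
R_total = 0.005499 K/W
Q = ΔT / R_total = 16 / 0.005499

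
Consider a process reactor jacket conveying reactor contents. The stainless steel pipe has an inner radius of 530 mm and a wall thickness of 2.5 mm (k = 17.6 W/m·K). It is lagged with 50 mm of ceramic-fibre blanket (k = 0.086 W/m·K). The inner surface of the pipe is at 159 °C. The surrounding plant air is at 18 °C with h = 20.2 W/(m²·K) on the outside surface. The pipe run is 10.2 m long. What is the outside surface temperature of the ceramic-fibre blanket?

T ≈ 28.6 °C

Radial resistances (cylindrical: R_cond = ln(r_o/r_i)/(2πkL), R_conv = 1/(h·2πrL)):
R_stainless steel pipe wall = ln(532.5/530)/(2π×17.6×10.2) = 4.172×10^-6 K/W
R_ceramic-fibre blanket = ln(582.5/532.5)/(2π×0.086×10.2) = 0.01628 K/W
R_outer film = 1/(h_o·2πr_oL) = 1/(20.2×2π×0.5825×10.2) = 0.001326 K/W
R_total = 0.01761 K/W
Q = ΔT/R_total = 141/0.01761
Q = 8010 W
T_interface = T_inner − Q·ΣR(inner→interface) = 159 − 8010×0.01629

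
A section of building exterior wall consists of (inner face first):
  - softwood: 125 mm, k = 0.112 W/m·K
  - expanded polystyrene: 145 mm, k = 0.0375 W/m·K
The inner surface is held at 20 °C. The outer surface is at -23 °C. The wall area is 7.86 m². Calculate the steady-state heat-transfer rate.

Q ≈ 67.8 W

Treating each layer as a thermal resistance in series:
R_softwood = L/(kA) = 0.125/(0.112×7.86) = 0.142 K/W
R_expanded polystyrene = L/(kA) = 0.145/(0.0375×7.86) = 0.4919 K/W
R_total = 0.6339 K/W
Q = ΔT / R_total = 43 / 0.6339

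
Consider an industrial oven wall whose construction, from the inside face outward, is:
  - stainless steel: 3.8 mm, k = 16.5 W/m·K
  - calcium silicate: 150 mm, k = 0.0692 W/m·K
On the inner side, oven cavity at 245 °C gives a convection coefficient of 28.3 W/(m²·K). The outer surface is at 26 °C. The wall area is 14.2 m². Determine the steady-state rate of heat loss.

Treating each layer as a thermal resistance in series:
R_inner film = 1/(h_i·A) = 1/(28.3×14.2) = 0.002488 K/W
R_stainless steel = L/(kA) = 0.0038/(16.5×14.2) = 1.622×10^-5 K/W
R_calcium silicate = L/(kA) = 0.15/(0.0692×14.2) = 0.1527 K/W
R_total = 0.1552 K/W
Q = ΔT / R_total = 219 / 0.1552

Q ≈ 1410 W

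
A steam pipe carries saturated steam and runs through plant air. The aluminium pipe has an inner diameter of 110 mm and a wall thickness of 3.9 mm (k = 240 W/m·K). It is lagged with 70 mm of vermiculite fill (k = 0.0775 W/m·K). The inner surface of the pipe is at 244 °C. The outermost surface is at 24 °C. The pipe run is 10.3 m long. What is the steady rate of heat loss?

Treating each annulus and film as a series resistance:
R_aluminium pipe wall = ln(58.9/55)/(2π×240×10.3) = 4.411×10^-6 K/W
R_vermiculite fill = ln(128.9/58.9)/(2π×0.0775×10.3) = 0.1562 K/W
R_total = 0.1562 K/W
Q = ΔT/R_total = 220/0.1562

Q ≈ 1410 W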